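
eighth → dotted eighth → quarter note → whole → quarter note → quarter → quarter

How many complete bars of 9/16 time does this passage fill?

4

One bar of 9/16 = 9 sixteenth notes.
In sixteenth notes: eighth = 2; dotted eighth = 3; quarter note = 4; whole = 16; quarter note = 4; quarter = 4; quarter = 4.
Sum: 2 + 3 + 4 + 16 + 4 + 4 + 4 = 37.
37 ÷ 9 = 4 complete bars with 1 left over.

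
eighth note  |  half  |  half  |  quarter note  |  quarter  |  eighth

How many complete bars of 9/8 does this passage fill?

One bar of 9/8 = 9 eighth notes.
Working in eighth notes: eighth note = 1; half = 4; half = 4; quarter note = 2; quarter = 2; eighth = 1.
Adding: 1 + 4 + 4 + 2 + 2 + 1 = 14.
14 ÷ 9 = 1 complete bar with 5 left over.

1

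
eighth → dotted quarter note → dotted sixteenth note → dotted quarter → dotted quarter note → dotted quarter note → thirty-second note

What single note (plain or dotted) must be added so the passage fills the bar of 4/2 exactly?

quarter note

The bar of 4/2 = 64 thirty-second notes.
Express everything in thirty-second notes: eighth = 4; dotted quarter note = 12; dotted sixteenth note = 3; dotted quarter = 12; dotted quarter note = 12; dotted quarter note = 12; thirty-second note = 1.
Altogether 4 + 12 + 3 + 12 + 12 + 12 + 1 = 56.
Remaining: 64 − 56 = 8 thirty-second notes, which is a quarter note.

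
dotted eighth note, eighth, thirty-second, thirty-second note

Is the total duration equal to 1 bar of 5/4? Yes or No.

No

One bar of 5/4 = 40 thirty-second notes.
In thirty-second notes: dotted eighth note = 6; eighth = 4; thirty-second = 1; thirty-second note = 1.
Adding: 6 + 4 + 1 + 1 = 12.
12 falls short of 40, so the answer is No.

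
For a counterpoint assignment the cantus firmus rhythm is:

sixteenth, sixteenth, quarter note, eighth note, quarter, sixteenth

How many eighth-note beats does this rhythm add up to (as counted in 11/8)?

One eighth-note beat = 2 sixteenth notes.
Convert each value to sixteenth notes: sixteenth = 1; sixteenth = 1; quarter note = 4; eighth note = 2; quarter = 4; sixteenth = 1.
Total: 1 + 1 + 4 + 2 + 4 + 1 = 13.
13 ÷ 2 = 6.5 beats.

6.5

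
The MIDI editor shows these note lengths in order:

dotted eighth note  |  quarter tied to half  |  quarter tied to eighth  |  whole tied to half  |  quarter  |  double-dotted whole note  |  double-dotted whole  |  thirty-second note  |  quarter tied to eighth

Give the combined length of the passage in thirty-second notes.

Each duration in thirty-second notes: dotted eighth note = 6; quarter tied to half (quarter + half) = 24; quarter tied to eighth (quarter + eighth) = 12; whole tied to half (whole + half) = 48; quarter = 8; double-dotted whole note = 56; double-dotted whole = 56; thirty-second note = 1; quarter tied to eighth (quarter + eighth) = 12.
Total: 6 + 24 + 12 + 48 + 8 + 56 + 56 + 1 + 12 = 223 thirty-second notes.

223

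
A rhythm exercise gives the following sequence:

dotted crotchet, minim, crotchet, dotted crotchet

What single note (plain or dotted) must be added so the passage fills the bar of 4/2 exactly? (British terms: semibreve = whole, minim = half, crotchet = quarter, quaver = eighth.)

The bar of 4/2 = 16 eighth notes.
Express everything in eighth notes: dotted crotchet = 3; minim = 4; crotchet = 2; dotted crotchet = 3.
Sum: 3 + 4 + 2 + 3 = 12.
Remaining: 16 − 12 = 4 eighth notes, which is a half note.

half note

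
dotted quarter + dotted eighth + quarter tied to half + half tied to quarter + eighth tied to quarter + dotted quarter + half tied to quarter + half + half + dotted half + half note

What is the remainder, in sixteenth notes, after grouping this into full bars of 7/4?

One bar of 7/4 = 28 sixteenth notes.
Express everything in sixteenth notes: dotted quarter = 6; dotted eighth = 3; quarter tied to half (quarter + half) = 12; half tied to quarter (half + quarter) = 12; eighth tied to quarter (eighth + quarter) = 6; dotted quarter = 6; half tied to quarter (half + quarter) = 12; half = 8; half = 8; dotted half = 12; half note = 8.
Adding: 6 + 3 + 12 + 12 + 6 + 6 + 12 + 8 + 8 + 12 + 8 = 93.
93 ÷ 28 = 3 complete bars with 9 sixteenth notes remaining.

9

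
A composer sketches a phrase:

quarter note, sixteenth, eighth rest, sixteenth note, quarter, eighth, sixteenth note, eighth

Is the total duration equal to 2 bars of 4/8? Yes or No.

One bar of 4/8 = 8 sixteenth notes, so 2 bars = 16.
In sixteenth notes: quarter note = 4; sixteenth = 1; eighth rest = 2; sixteenth note = 1; quarter = 4; eighth = 2; sixteenth note = 1; eighth = 2.
Total: 4 + 1 + 2 + 1 + 4 + 2 + 1 + 2 = 17.
17 exceeds 16, so the answer is No.

No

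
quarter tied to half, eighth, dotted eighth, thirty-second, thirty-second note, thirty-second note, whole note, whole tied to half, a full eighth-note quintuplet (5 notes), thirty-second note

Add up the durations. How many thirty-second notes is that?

134

Express everything in thirty-second notes: quarter tied to half (quarter + half) = 24; eighth = 4; dotted eighth = 6; thirty-second = 1; thirty-second note = 1; thirty-second note = 1; whole note = 32; whole tied to half (whole + half) = 48; a full eighth-note quintuplet (5 notes) (five quintuplet eighths span one half) = 16; thirty-second note = 1.
Altogether 24 + 4 + 6 + 1 + 1 + 1 + 32 + 48 + 16 + 1 = 134 thirty-second notes.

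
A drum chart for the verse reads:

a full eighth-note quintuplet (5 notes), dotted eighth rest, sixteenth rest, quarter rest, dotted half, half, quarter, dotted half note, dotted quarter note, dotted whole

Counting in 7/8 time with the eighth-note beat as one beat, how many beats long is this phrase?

One eighth-note beat = 2 sixteenth notes.
Working in sixteenth notes: a full eighth-note quintuplet (5 notes) (five quintuplet eighths span one half) = 8; dotted eighth rest = 3; sixteenth rest = 1; quarter rest = 4; dotted half = 12; half = 8; quarter = 4; dotted half note = 12; dotted quarter note = 6; dotted whole = 24.
Adding: 8 + 3 + 1 + 4 + 12 + 8 + 4 + 12 + 6 + 24 = 82.
82 ÷ 2 = 41 beats.

41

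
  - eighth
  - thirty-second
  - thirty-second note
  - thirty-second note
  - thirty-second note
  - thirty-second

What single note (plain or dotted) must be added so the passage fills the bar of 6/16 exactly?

dotted sixteenth note

The bar of 6/16 = 12 thirty-second notes.
Convert each value to thirty-second notes: eighth = 4; thirty-second = 1; thirty-second note = 1; thirty-second note = 1; thirty-second note = 1; thirty-second = 1.
Adding: 4 + 1 + 1 + 1 + 1 + 1 = 9.
Remaining: 12 − 9 = 3 thirty-second notes, which is a dotted sixteenth note.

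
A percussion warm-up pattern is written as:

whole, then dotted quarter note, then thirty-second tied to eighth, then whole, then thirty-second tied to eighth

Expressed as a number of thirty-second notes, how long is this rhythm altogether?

Convert each value to thirty-second notes: whole = 32; dotted quarter note = 12; thirty-second tied to eighth (thirty-second + eighth) = 5; whole = 32; thirty-second tied to eighth (thirty-second + eighth) = 5.
Sum: 32 + 12 + 5 + 32 + 5 = 86 thirty-second notes.

86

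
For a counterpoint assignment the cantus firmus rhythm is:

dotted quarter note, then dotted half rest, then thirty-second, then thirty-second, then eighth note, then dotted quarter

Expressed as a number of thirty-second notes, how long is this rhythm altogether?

54

Express everything in thirty-second notes: dotted quarter note = 12; dotted half rest = 24; thirty-second = 1; thirty-second = 1; eighth note = 4; dotted quarter = 12.
Adding: 12 + 24 + 1 + 1 + 4 + 12 = 54 thirty-second notes.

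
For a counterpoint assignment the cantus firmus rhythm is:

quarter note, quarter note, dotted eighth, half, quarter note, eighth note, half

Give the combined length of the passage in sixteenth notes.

Convert each value to sixteenth notes: quarter note = 4; quarter note = 4; dotted eighth = 3; half = 8; quarter note = 4; eighth note = 2; half = 8.
Altogether 4 + 4 + 3 + 8 + 4 + 2 + 8 = 33 sixteenth notes.

33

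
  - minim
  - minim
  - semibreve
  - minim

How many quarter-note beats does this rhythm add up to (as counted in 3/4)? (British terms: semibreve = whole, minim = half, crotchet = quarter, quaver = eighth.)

10

One quarter-note beat = 2 eighth notes.
In eighth notes: minim = 4; minim = 4; semibreve = 8; minim = 4.
Sum: 4 + 4 + 8 + 4 = 20.
20 ÷ 2 = 10 beats.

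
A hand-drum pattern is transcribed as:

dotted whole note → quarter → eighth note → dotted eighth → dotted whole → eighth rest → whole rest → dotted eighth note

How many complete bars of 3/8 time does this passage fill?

13

One bar of 3/8 = 6 sixteenth notes.
Each duration in sixteenth notes: dotted whole note = 24; quarter = 4; eighth note = 2; dotted eighth = 3; dotted whole = 24; eighth rest = 2; whole rest = 16; dotted eighth note = 3.
Total: 24 + 4 + 2 + 3 + 24 + 2 + 16 + 3 = 78.
78 ÷ 6 = 13 complete bars with 0 left over.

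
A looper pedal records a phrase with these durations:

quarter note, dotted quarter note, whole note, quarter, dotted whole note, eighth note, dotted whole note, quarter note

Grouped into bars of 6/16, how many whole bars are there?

14

One bar of 6/16 = 3 eighth notes.
In eighth notes: quarter note = 2; dotted quarter note = 3; whole note = 8; quarter = 2; dotted whole note = 12; eighth note = 1; dotted whole note = 12; quarter note = 2.
Altogether 2 + 3 + 8 + 2 + 12 + 1 + 12 + 2 = 42.
42 ÷ 3 = 14 complete bars with 0 left over.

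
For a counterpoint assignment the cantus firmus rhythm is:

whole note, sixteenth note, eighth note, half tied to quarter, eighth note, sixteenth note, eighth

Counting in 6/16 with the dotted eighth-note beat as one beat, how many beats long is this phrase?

One dotted eighth-note beat = 3 sixteenth notes.
Convert each value to sixteenth notes: whole note = 16; sixteenth note = 1; eighth note = 2; half tied to quarter (half + quarter) = 12; eighth note = 2; sixteenth note = 1; eighth = 2.
Total: 16 + 1 + 2 + 12 + 2 + 1 + 2 = 36.
36 ÷ 3 = 12 beats.

12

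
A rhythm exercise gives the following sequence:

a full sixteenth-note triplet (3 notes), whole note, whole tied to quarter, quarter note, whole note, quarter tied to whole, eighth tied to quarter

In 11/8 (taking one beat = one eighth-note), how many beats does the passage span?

42

One eighth-note beat = 2 sixteenth notes.
In sixteenth notes: a full sixteenth-note triplet (3 notes) (three triplet sixteenths span one eighth) = 2; whole note = 16; whole tied to quarter (whole + quarter) = 20; quarter note = 4; whole note = 16; quarter tied to whole (quarter + whole) = 20; eighth tied to quarter (eighth + quarter) = 6.
Adding: 2 + 16 + 20 + 4 + 16 + 20 + 6 = 84.
84 ÷ 2 = 42 beats.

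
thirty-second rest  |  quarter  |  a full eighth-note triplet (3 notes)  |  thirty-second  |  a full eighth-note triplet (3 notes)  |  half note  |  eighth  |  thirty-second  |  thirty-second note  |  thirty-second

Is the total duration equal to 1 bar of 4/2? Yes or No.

One bar of 4/2 = 64 thirty-second notes.
Each duration in thirty-second notes: thirty-second rest = 1; quarter = 8; a full eighth-note triplet (3 notes) (three triplet eighths span one quarter) = 8; thirty-second = 1; a full eighth-note triplet (3 notes) (three triplet eighths span one quarter) = 8; half note = 16; eighth = 4; thirty-second = 1; thirty-second note = 1; thirty-second = 1.
Adding: 1 + 8 + 8 + 1 + 8 + 16 + 4 + 1 + 1 + 1 = 49.
49 falls short of 64, so the answer is No.

No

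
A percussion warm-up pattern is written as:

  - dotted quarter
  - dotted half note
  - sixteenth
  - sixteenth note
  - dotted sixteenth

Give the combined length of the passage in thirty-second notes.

43

Working in thirty-second notes: dotted quarter = 12; dotted half note = 24; sixteenth = 2; sixteenth note = 2; dotted sixteenth = 3.
Sum: 12 + 24 + 2 + 2 + 3 = 43 thirty-second notes.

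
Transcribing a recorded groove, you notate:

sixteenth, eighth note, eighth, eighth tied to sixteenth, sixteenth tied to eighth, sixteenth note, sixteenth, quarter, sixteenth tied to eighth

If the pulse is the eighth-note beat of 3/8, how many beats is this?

One eighth-note beat = 2 sixteenth notes.
Each duration in sixteenth notes: sixteenth = 1; eighth note = 2; eighth = 2; eighth tied to sixteenth (eighth + sixteenth) = 3; sixteenth tied to eighth (sixteenth + eighth) = 3; sixteenth note = 1; sixteenth = 1; quarter = 4; sixteenth tied to eighth (sixteenth + eighth) = 3.
Sum: 1 + 2 + 2 + 3 + 3 + 1 + 1 + 4 + 3 = 20.
20 ÷ 2 = 10 beats.

10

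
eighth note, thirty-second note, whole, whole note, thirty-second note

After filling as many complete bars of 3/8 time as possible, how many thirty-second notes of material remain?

10

One bar of 3/8 = 12 thirty-second notes.
Each duration in thirty-second notes: eighth note = 4; thirty-second note = 1; whole = 32; whole note = 32; thirty-second note = 1.
Total: 4 + 1 + 32 + 32 + 1 = 70.
70 ÷ 12 = 5 complete bars with 10 thirty-second notes remaining.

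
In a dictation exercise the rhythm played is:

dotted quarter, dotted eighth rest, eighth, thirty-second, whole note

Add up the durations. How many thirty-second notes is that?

55

Express everything in thirty-second notes: dotted quarter = 12; dotted eighth rest = 6; eighth = 4; thirty-second = 1; whole note = 32.
Total: 12 + 6 + 4 + 1 + 32 = 55 thirty-second notes.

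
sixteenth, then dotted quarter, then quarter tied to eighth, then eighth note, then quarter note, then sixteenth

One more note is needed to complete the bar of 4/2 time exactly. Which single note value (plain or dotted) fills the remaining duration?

dotted half note

The bar of 4/2 = 32 sixteenth notes.
Each duration in sixteenth notes: sixteenth = 1; dotted quarter = 6; quarter tied to eighth (quarter + eighth) = 6; eighth note = 2; quarter note = 4; sixteenth = 1.
Sum: 1 + 6 + 6 + 2 + 4 + 1 = 20.
Remaining: 32 − 20 = 12 sixteenth notes, which is a dotted half note.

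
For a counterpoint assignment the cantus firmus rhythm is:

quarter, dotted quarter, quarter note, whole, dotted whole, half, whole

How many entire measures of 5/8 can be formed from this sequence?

One bar of 5/8 = 5 eighth notes.
Working in eighth notes: quarter = 2; dotted quarter = 3; quarter note = 2; whole = 8; dotted whole = 12; half = 4; whole = 8.
Adding: 2 + 3 + 2 + 8 + 12 + 4 + 8 = 39.
39 ÷ 5 = 7 complete bars with 4 left over.

7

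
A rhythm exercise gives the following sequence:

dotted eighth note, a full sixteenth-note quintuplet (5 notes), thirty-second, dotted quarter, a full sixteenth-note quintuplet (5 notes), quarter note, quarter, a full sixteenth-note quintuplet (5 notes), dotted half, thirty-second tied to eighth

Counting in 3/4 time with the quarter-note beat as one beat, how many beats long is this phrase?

11

One quarter-note beat = 8 thirty-second notes.
In thirty-second notes: dotted eighth note = 6; a full sixteenth-note quintuplet (5 notes) (five quintuplet sixteenths span one quarter) = 8; thirty-second = 1; dotted quarter = 12; a full sixteenth-note quintuplet (5 notes) (five quintuplet sixteenths span one quarter) = 8; quarter note = 8; quarter = 8; a full sixteenth-note quintuplet (5 notes) (five quintuplet sixteenths span one quarter) = 8; dotted half = 24; thirty-second tied to eighth (thirty-second + eighth) = 5.
Adding: 6 + 8 + 1 + 12 + 8 + 8 + 8 + 8 + 24 + 5 = 88.
88 ÷ 8 = 11 beats.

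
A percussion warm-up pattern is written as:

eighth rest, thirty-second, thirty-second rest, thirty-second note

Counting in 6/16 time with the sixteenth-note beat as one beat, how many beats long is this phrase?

One sixteenth-note beat = 2 thirty-second notes.
Working in thirty-second notes: eighth rest = 4; thirty-second = 1; thirty-second rest = 1; thirty-second note = 1.
Adding: 4 + 1 + 1 + 1 = 7.
7 ÷ 2 = 3.5 beats.

3.5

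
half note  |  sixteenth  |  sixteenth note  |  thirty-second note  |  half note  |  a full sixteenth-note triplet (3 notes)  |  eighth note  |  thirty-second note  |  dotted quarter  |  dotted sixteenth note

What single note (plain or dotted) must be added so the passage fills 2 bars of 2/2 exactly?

dotted sixteenth note

2 bars of 2/2 = 64 thirty-second notes.
Working in thirty-second notes: half note = 16; sixteenth = 2; sixteenth note = 2; thirty-second note = 1; half note = 16; a full sixteenth-note triplet (3 notes) (three triplet sixteenths span one eighth) = 4; eighth note = 4; thirty-second note = 1; dotted quarter = 12; dotted sixteenth note = 3.
Total: 16 + 2 + 2 + 1 + 16 + 4 + 4 + 1 + 12 + 3 = 61.
Remaining: 64 − 61 = 3 thirty-second notes, which is a dotted sixteenth note.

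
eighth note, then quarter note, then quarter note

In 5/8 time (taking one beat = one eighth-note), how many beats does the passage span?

5

One eighth-note beat = 2 sixteenth notes.
In sixteenth notes: eighth note = 2; quarter note = 4; quarter note = 4.
Altogether 2 + 4 + 4 = 10.
10 ÷ 2 = 5 beats.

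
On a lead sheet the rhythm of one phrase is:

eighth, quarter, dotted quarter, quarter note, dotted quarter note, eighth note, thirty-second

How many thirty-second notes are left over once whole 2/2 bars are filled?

17

One bar of 2/2 = 32 thirty-second notes.
In thirty-second notes: eighth = 4; quarter = 8; dotted quarter = 12; quarter note = 8; dotted quarter note = 12; eighth note = 4; thirty-second = 1.
Total: 4 + 8 + 12 + 8 + 12 + 4 + 1 = 49.
49 ÷ 32 = 1 complete bar with 17 thirty-second notes remaining.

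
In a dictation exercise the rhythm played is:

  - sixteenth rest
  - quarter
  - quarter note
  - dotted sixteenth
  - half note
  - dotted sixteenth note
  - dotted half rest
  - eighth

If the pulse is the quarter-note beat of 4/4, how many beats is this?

8.5

One quarter-note beat = 8 thirty-second notes.
In thirty-second notes: sixteenth rest = 2; quarter = 8; quarter note = 8; dotted sixteenth = 3; half note = 16; dotted sixteenth note = 3; dotted half rest = 24; eighth = 4.
Total: 2 + 8 + 8 + 3 + 16 + 3 + 24 + 4 = 68.
68 ÷ 8 = 8.5 beats.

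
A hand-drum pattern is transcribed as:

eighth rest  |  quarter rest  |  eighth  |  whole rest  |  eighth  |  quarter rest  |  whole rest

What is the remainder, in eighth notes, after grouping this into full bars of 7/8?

2

One bar of 7/8 = 7 eighth notes.
Each duration in eighth notes: eighth rest = 1; quarter rest = 2; eighth = 1; whole rest = 8; eighth = 1; quarter rest = 2; whole rest = 8.
Altogether 1 + 2 + 1 + 8 + 1 + 2 + 8 = 23.
23 ÷ 7 = 3 complete bars with 2 eighth notes remaining.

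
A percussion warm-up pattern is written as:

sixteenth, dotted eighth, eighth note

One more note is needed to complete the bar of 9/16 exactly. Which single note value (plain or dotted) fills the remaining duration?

dotted eighth note

The bar of 9/16 = 9 sixteenth notes.
Each duration in sixteenth notes: sixteenth = 1; dotted eighth = 3; eighth note = 2.
Adding: 1 + 3 + 2 = 6.
Remaining: 9 − 6 = 3 sixteenth notes, which is a dotted eighth note.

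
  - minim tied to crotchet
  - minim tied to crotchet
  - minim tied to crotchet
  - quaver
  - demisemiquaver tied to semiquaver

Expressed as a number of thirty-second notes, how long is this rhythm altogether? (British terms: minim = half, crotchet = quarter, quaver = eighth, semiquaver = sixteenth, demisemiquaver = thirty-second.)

Convert each value to thirty-second notes: minim tied to crotchet (minim + crotchet) = 24; minim tied to crotchet (minim + crotchet) = 24; minim tied to crotchet (minim + crotchet) = 24; quaver = 4; demisemiquaver tied to semiquaver (demisemiquaver + semiquaver) = 3.
Adding: 24 + 24 + 24 + 4 + 3 = 79 thirty-second notes.

79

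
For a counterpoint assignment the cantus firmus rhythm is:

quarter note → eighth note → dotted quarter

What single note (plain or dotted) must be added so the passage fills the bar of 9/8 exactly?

The bar of 9/8 = 9 eighth notes.
Working in eighth notes: quarter note = 2; eighth note = 1; dotted quarter = 3.
Sum: 2 + 1 + 3 = 6.
Remaining: 9 − 6 = 3 eighth notes, which is a dotted quarter note.

dotted quarter note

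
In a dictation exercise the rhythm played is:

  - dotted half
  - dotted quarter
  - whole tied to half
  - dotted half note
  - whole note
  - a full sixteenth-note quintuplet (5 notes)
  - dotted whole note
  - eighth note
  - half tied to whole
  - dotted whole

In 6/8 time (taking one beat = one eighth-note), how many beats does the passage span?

One eighth-note beat = 2 sixteenth notes.
Working in sixteenth notes: dotted half = 12; dotted quarter = 6; whole tied to half (whole + half) = 24; dotted half note = 12; whole note = 16; a full sixteenth-note quintuplet (5 notes) (five quintuplet sixteenths span one quarter) = 4; dotted whole note = 24; eighth note = 2; half tied to whole (half + whole) = 24; dotted whole = 24.
Sum: 12 + 6 + 24 + 12 + 16 + 4 + 24 + 2 + 24 + 24 = 148.
148 ÷ 2 = 74 beats.

74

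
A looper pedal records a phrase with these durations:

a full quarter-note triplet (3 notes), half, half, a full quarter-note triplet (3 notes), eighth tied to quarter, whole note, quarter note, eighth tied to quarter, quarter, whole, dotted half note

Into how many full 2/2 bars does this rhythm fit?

6

One bar of 2/2 = 8 eighth notes.
Convert each value to eighth notes: a full quarter-note triplet (3 notes) (three triplet quarters span one half) = 4; half = 4; half = 4; a full quarter-note triplet (3 notes) (three triplet quarters span one half) = 4; eighth tied to quarter (eighth + quarter) = 3; whole note = 8; quarter note = 2; eighth tied to quarter (eighth + quarter) = 3; quarter = 2; whole = 8; dotted half note = 6.
Total: 4 + 4 + 4 + 4 + 3 + 8 + 2 + 3 + 2 + 8 + 6 = 48.
48 ÷ 8 = 6 complete bars with 0 left over.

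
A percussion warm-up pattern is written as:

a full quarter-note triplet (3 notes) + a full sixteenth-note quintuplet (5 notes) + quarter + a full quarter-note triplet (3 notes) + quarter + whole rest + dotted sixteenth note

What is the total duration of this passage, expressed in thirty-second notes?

91

Each duration in thirty-second notes: a full quarter-note triplet (3 notes) (three triplet quarters span one half) = 16; a full sixteenth-note quintuplet (5 notes) (five quintuplet sixteenths span one quarter) = 8; quarter = 8; a full quarter-note triplet (3 notes) (three triplet quarters span one half) = 16; quarter = 8; whole rest = 32; dotted sixteenth note = 3.
Sum: 16 + 8 + 8 + 16 + 8 + 32 + 3 = 91 thirty-second notes.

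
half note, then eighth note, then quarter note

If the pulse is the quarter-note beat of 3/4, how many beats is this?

3.5

One quarter-note beat = 2 eighth notes.
Working in eighth notes: half note = 4; eighth note = 1; quarter note = 2.
Total: 4 + 1 + 2 = 7.
7 ÷ 2 = 3.5 beats.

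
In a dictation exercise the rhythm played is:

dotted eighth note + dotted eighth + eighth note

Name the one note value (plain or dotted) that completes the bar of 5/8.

The bar of 5/8 = 10 sixteenth notes.
In sixteenth notes: dotted eighth note = 3; dotted eighth = 3; eighth note = 2.
Total: 3 + 3 + 2 = 8.
Remaining: 10 − 8 = 2 sixteenth notes, which is a eighth note.

eighth note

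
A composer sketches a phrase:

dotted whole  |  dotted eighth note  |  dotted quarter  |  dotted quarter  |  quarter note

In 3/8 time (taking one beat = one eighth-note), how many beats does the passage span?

21.5

One eighth-note beat = 2 sixteenth notes.
In sixteenth notes: dotted whole = 24; dotted eighth note = 3; dotted quarter = 6; dotted quarter = 6; quarter note = 4.
Total: 24 + 3 + 6 + 6 + 4 = 43.
43 ÷ 2 = 21.5 beats.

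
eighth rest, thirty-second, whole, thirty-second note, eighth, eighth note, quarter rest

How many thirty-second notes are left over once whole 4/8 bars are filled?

6

One bar of 4/8 = 16 thirty-second notes.
Working in thirty-second notes: eighth rest = 4; thirty-second = 1; whole = 32; thirty-second note = 1; eighth = 4; eighth note = 4; quarter rest = 8.
Sum: 4 + 1 + 32 + 1 + 4 + 4 + 8 = 54.
54 ÷ 16 = 3 complete bars with 6 thirty-second notes remaining.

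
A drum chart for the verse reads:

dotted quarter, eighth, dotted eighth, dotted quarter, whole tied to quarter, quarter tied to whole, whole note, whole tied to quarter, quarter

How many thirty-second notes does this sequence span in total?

194

Express everything in thirty-second notes: dotted quarter = 12; eighth = 4; dotted eighth = 6; dotted quarter = 12; whole tied to quarter (whole + quarter) = 40; quarter tied to whole (quarter + whole) = 40; whole note = 32; whole tied to quarter (whole + quarter) = 40; quarter = 8.
Altogether 12 + 4 + 6 + 12 + 40 + 40 + 32 + 40 + 8 = 194 thirty-second notes.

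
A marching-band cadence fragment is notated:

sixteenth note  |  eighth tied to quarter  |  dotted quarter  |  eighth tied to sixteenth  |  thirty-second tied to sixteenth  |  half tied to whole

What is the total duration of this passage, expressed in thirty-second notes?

83

Each duration in thirty-second notes: sixteenth note = 2; eighth tied to quarter (eighth + quarter) = 12; dotted quarter = 12; eighth tied to sixteenth (eighth + sixteenth) = 6; thirty-second tied to sixteenth (thirty-second + sixteenth) = 3; half tied to whole (half + whole) = 48.
Sum: 2 + 12 + 12 + 6 + 3 + 48 = 83 thirty-second notes.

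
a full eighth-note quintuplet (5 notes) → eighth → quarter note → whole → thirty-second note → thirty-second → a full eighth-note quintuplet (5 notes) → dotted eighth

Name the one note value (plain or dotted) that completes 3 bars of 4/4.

dotted quarter note

3 bars of 4/4 = 96 thirty-second notes.
Working in thirty-second notes: a full eighth-note quintuplet (5 notes) (five quintuplet eighths span one half) = 16; eighth = 4; quarter note = 8; whole = 32; thirty-second note = 1; thirty-second = 1; a full eighth-note quintuplet (5 notes) (five quintuplet eighths span one half) = 16; dotted eighth = 6.
Altogether 16 + 4 + 8 + 32 + 1 + 1 + 16 + 6 = 84.
Remaining: 96 − 84 = 12 thirty-second notes, which is a dotted quarter note.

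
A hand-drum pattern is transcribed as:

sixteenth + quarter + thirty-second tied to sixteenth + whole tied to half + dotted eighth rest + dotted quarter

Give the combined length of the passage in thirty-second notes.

Each duration in thirty-second notes: sixteenth = 2; quarter = 8; thirty-second tied to sixteenth (thirty-second + sixteenth) = 3; whole tied to half (whole + half) = 48; dotted eighth rest = 6; dotted quarter = 12.
Adding: 2 + 8 + 3 + 48 + 6 + 12 = 79 thirty-second notes.

79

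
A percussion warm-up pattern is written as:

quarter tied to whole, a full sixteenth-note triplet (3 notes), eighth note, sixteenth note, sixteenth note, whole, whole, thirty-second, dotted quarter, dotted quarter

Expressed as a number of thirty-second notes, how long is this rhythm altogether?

141

Express everything in thirty-second notes: quarter tied to whole (quarter + whole) = 40; a full sixteenth-note triplet (3 notes) (three triplet sixteenths span one eighth) = 4; eighth note = 4; sixteenth note = 2; sixteenth note = 2; whole = 32; whole = 32; thirty-second = 1; dotted quarter = 12; dotted quarter = 12.
Adding: 40 + 4 + 4 + 2 + 2 + 32 + 32 + 1 + 12 + 12 = 141 thirty-second notes.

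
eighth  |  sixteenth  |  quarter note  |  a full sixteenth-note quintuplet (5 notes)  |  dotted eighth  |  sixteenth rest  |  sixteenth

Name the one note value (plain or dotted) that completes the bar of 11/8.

dotted quarter note

The bar of 11/8 = 22 sixteenth notes.
Express everything in sixteenth notes: eighth = 2; sixteenth = 1; quarter note = 4; a full sixteenth-note quintuplet (5 notes) (five quintuplet sixteenths span one quarter) = 4; dotted eighth = 3; sixteenth rest = 1; sixteenth = 1.
Altogether 2 + 1 + 4 + 4 + 3 + 1 + 1 = 16.
Remaining: 22 − 16 = 6 sixteenth notes, which is a dotted quarter note.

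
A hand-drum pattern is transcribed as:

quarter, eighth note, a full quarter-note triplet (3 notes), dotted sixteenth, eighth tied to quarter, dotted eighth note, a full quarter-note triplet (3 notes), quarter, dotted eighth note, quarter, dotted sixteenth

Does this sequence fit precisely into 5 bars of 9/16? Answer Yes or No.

One bar of 9/16 = 18 thirty-second notes, so 5 bars = 90.
Working in thirty-second notes: quarter = 8; eighth note = 4; a full quarter-note triplet (3 notes) (three triplet quarters span one half) = 16; dotted sixteenth = 3; eighth tied to quarter (eighth + quarter) = 12; dotted eighth note = 6; a full quarter-note triplet (3 notes) (three triplet quarters span one half) = 16; quarter = 8; dotted eighth note = 6; quarter = 8; dotted sixteenth = 3.
Total: 8 + 4 + 16 + 3 + 12 + 6 + 16 + 8 + 6 + 8 + 3 = 90.
90 equals 90, so the answer is Yes.

Yes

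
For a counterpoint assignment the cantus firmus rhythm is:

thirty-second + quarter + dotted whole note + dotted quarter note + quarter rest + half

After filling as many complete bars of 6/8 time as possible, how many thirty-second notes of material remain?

21

One bar of 6/8 = 24 thirty-second notes.
Convert each value to thirty-second notes: thirty-second = 1; quarter = 8; dotted whole note = 48; dotted quarter note = 12; quarter rest = 8; half = 16.
Total: 1 + 8 + 48 + 12 + 8 + 16 = 93.
93 ÷ 24 = 3 complete bars with 21 thirty-second notes remaining.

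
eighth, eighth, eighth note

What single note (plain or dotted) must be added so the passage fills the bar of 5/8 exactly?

The bar of 5/8 = 5 eighth notes.
Working in eighth notes: eighth = 1; eighth = 1; eighth note = 1.
Total: 1 + 1 + 1 = 3.
Remaining: 5 − 3 = 2 eighth notes, which is a quarter note.

quarter note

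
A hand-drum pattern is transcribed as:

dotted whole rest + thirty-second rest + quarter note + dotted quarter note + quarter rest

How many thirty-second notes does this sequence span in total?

In thirty-second notes: dotted whole rest = 48; thirty-second rest = 1; quarter note = 8; dotted quarter note = 12; quarter rest = 8.
Total: 48 + 1 + 8 + 12 + 8 = 77 thirty-second notes.

77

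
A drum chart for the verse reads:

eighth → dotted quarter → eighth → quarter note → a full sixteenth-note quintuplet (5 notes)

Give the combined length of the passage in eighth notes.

Convert each value to eighth notes: eighth = 1; dotted quarter = 3; eighth = 1; quarter note = 2; a full sixteenth-note quintuplet (5 notes) (five quintuplet sixteenths span one quarter) = 2.
Altogether 1 + 3 + 1 + 2 + 2 = 9 eighth notes.

9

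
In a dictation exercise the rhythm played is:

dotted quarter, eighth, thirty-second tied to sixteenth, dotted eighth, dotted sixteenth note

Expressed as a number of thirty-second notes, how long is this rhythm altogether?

In thirty-second notes: dotted quarter = 12; eighth = 4; thirty-second tied to sixteenth (thirty-second + sixteenth) = 3; dotted eighth = 6; dotted sixteenth note = 3.
Altogether 12 + 4 + 3 + 6 + 3 = 28 thirty-second notes.

28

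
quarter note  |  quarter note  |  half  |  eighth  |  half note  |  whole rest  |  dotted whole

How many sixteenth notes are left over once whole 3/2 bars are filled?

One bar of 3/2 = 12 eighth notes.
In eighth notes: quarter note = 2; quarter note = 2; half = 4; eighth = 1; half note = 4; whole rest = 8; dotted whole = 12.
Sum: 2 + 2 + 4 + 1 + 4 + 8 + 12 = 33.
33 ÷ 12 = 2 complete bars with 9 eighth notes remaining = 18 sixteenth notes.

18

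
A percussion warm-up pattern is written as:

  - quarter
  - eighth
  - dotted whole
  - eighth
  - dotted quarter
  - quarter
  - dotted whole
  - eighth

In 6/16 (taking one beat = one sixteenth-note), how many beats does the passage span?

One sixteenth-note beat = 2 thirty-second notes.
Express everything in thirty-second notes: quarter = 8; eighth = 4; dotted whole = 48; eighth = 4; dotted quarter = 12; quarter = 8; dotted whole = 48; eighth = 4.
Sum: 8 + 4 + 48 + 4 + 12 + 8 + 48 + 4 = 136.
136 ÷ 2 = 68 beats.

68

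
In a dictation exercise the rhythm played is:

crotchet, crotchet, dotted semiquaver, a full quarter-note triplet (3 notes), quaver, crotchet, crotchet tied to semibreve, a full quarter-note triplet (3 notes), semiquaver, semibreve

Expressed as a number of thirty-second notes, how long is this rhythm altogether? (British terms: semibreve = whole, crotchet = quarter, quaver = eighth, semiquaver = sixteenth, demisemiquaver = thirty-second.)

Working in thirty-second notes: crotchet = 8; crotchet = 8; dotted semiquaver = 3; a full quarter-note triplet (3 notes) (three triplet quarters span one half) = 16; quaver = 4; crotchet = 8; crotchet tied to semibreve (crotchet + semibreve) = 40; a full quarter-note triplet (3 notes) (three triplet quarters span one half) = 16; semiquaver = 2; semibreve = 32.
Sum: 8 + 8 + 3 + 16 + 4 + 8 + 40 + 16 + 2 + 32 = 137 thirty-second notes.

137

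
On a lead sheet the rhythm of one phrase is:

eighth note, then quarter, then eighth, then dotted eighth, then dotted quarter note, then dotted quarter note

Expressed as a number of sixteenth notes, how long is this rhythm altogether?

Express everything in sixteenth notes: eighth note = 2; quarter = 4; eighth = 2; dotted eighth = 3; dotted quarter note = 6; dotted quarter note = 6.
Adding: 2 + 4 + 2 + 3 + 6 + 6 = 23 sixteenth notes.

23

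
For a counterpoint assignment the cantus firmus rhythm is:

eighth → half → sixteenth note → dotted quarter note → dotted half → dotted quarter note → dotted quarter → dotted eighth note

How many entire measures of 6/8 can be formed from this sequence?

One bar of 6/8 = 12 sixteenth notes.
Each duration in sixteenth notes: eighth = 2; half = 8; sixteenth note = 1; dotted quarter note = 6; dotted half = 12; dotted quarter note = 6; dotted quarter = 6; dotted eighth note = 3.
Total: 2 + 8 + 1 + 6 + 12 + 6 + 6 + 3 = 44.
44 ÷ 12 = 3 complete bars with 8 left over.

3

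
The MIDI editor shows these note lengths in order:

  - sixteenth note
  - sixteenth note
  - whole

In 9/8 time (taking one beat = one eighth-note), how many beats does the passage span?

One eighth-note beat = 2 sixteenth notes.
Convert each value to sixteenth notes: sixteenth note = 1; sixteenth note = 1; whole = 16.
Adding: 1 + 1 + 16 = 18.
18 ÷ 2 = 9 beats.

9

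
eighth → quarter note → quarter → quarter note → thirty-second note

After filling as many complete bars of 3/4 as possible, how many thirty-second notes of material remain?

5

One bar of 3/4 = 24 thirty-second notes.
Convert each value to thirty-second notes: eighth = 4; quarter note = 8; quarter = 8; quarter note = 8; thirty-second note = 1.
Sum: 4 + 8 + 8 + 8 + 1 = 29.
29 ÷ 24 = 1 complete bar with 5 thirty-second notes remaining.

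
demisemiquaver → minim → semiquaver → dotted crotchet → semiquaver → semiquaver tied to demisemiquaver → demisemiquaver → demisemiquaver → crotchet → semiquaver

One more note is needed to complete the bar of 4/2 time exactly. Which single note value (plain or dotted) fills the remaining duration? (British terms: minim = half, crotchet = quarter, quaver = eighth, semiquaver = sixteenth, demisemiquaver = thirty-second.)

The bar of 4/2 = 64 thirty-second notes.
Convert each value to thirty-second notes: demisemiquaver = 1; minim = 16; semiquaver = 2; dotted crotchet = 12; semiquaver = 2; semiquaver tied to demisemiquaver (semiquaver + demisemiquaver) = 3; demisemiquaver = 1; demisemiquaver = 1; crotchet = 8; semiquaver = 2.
Altogether 1 + 16 + 2 + 12 + 2 + 3 + 1 + 1 + 8 + 2 = 48.
Remaining: 64 − 48 = 16 thirty-second notes, which is a half note.

half note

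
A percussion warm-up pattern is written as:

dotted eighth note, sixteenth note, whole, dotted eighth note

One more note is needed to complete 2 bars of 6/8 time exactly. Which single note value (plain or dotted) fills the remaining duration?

2 bars of 6/8 = 24 sixteenth notes.
Express everything in sixteenth notes: dotted eighth note = 3; sixteenth note = 1; whole = 16; dotted eighth note = 3.
Sum: 3 + 1 + 16 + 3 = 23.
Remaining: 24 − 23 = 1 sixteenth note, which is a sixteenth note.

sixteenth note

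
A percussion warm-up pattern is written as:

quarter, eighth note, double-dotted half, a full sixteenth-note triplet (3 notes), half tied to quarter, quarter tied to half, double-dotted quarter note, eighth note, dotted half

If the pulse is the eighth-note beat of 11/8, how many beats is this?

One eighth-note beat = 2 sixteenth notes.
Convert each value to sixteenth notes: quarter = 4; eighth note = 2; double-dotted half = 14; a full sixteenth-note triplet (3 notes) (three triplet sixteenths span one eighth) = 2; half tied to quarter (half + quarter) = 12; quarter tied to half (quarter + half) = 12; double-dotted quarter note = 7; eighth note = 2; dotted half = 12.
Sum: 4 + 2 + 14 + 2 + 12 + 12 + 7 + 2 + 12 = 67.
67 ÷ 2 = 33.5 beats.

33.5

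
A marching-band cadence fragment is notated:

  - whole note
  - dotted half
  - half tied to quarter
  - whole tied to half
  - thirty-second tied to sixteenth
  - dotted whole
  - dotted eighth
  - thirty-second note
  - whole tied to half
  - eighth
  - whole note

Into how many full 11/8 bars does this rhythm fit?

6

One bar of 11/8 = 44 thirty-second notes.
In thirty-second notes: whole note = 32; dotted half = 24; half tied to quarter (half + quarter) = 24; whole tied to half (whole + half) = 48; thirty-second tied to sixteenth (thirty-second + sixteenth) = 3; dotted whole = 48; dotted eighth = 6; thirty-second note = 1; whole tied to half (whole + half) = 48; eighth = 4; whole note = 32.
Altogether 32 + 24 + 24 + 48 + 3 + 48 + 6 + 1 + 48 + 4 + 32 = 270.
270 ÷ 44 = 6 complete bars with 6 left over.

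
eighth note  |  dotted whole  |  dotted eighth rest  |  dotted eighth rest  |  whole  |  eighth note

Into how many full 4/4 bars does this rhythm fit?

One bar of 4/4 = 16 sixteenth notes.
Convert each value to sixteenth notes: eighth note = 2; dotted whole = 24; dotted eighth rest = 3; dotted eighth rest = 3; whole = 16; eighth note = 2.
Sum: 2 + 24 + 3 + 3 + 16 + 2 = 50.
50 ÷ 16 = 3 complete bars with 2 left over.

3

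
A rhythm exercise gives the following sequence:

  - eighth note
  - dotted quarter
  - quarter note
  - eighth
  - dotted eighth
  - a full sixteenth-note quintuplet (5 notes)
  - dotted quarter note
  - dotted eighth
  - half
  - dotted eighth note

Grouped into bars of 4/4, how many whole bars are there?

One bar of 4/4 = 16 sixteenth notes.
Each duration in sixteenth notes: eighth note = 2; dotted quarter = 6; quarter note = 4; eighth = 2; dotted eighth = 3; a full sixteenth-note quintuplet (5 notes) (five quintuplet sixteenths span one quarter) = 4; dotted quarter note = 6; dotted eighth = 3; half = 8; dotted eighth note = 3.
Adding: 2 + 6 + 4 + 2 + 3 + 4 + 6 + 3 + 8 + 3 = 41.
41 ÷ 16 = 2 complete bars with 9 left over.

2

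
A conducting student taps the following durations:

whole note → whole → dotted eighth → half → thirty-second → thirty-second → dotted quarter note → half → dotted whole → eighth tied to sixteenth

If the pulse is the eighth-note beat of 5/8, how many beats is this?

One eighth-note beat = 4 thirty-second notes.
In thirty-second notes: whole note = 32; whole = 32; dotted eighth = 6; half = 16; thirty-second = 1; thirty-second = 1; dotted quarter note = 12; half = 16; dotted whole = 48; eighth tied to sixteenth (eighth + sixteenth) = 6.
Total: 32 + 32 + 6 + 16 + 1 + 1 + 12 + 16 + 48 + 6 = 170.
170 ÷ 4 = 42.5 beats.

42.5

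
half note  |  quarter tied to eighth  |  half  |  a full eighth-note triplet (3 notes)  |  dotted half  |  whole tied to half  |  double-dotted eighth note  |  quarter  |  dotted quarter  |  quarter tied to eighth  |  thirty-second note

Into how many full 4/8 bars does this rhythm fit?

10

One bar of 4/8 = 16 thirty-second notes.
Express everything in thirty-second notes: half note = 16; quarter tied to eighth (quarter + eighth) = 12; half = 16; a full eighth-note triplet (3 notes) (three triplet eighths span one quarter) = 8; dotted half = 24; whole tied to half (whole + half) = 48; double-dotted eighth note = 7; quarter = 8; dotted quarter = 12; quarter tied to eighth (quarter + eighth) = 12; thirty-second note = 1.
Sum: 16 + 12 + 16 + 8 + 24 + 48 + 7 + 8 + 12 + 12 + 1 = 164.
164 ÷ 16 = 10 complete bars with 4 left over.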